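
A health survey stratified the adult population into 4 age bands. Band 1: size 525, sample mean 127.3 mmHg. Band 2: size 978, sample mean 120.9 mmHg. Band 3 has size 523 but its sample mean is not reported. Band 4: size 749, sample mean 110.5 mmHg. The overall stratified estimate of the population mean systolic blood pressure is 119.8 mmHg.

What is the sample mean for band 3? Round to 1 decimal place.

123.5

Σ Nₕx̄ₕ = N·μ, so 523·x̄_3 = 2775·119.8 − (525·127.3 + 978·120.9 + 749·110.5).
= 332445 − 267837.2 = 64607.8.
x̄_3 = 64607.8 / 523 = 123.533... → 123.5.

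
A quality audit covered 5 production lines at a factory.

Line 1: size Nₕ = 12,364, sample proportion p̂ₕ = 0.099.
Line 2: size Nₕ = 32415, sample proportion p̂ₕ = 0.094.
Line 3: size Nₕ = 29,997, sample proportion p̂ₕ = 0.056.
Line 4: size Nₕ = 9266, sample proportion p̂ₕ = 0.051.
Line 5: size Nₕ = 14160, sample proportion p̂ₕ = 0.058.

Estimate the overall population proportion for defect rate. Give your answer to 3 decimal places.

Wₕ = Nₕ/N with N = 98202: 0.1259, 0.3301, 0.3055, 0.0944, 0.1442.
p̂_st = 0.1259·0.099 + 0.3301·0.094 + 0.3055·0.056 + 0.0944·0.051 + 0.1442·0.058 ≈ 0.07377... → 0.074.

0.074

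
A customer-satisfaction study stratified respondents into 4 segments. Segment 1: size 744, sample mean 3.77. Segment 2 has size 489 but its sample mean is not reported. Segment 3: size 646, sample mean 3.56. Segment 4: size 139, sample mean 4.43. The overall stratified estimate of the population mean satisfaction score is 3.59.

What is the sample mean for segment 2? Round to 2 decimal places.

3.12

N = 744 + 489 + 646 + 139 = 2018.
Overall total = μ·N = 3.59·2018 = 7244.62.
Subtract the known strata: 744·3.77 + 646·3.56 + 139·4.43 = 5720.41.
Remaining total for segment 2: 7244.62 − 5720.41 = 1524.21.
Divide by its size: 1524.21 / 489 = 3.1170... → 3.12.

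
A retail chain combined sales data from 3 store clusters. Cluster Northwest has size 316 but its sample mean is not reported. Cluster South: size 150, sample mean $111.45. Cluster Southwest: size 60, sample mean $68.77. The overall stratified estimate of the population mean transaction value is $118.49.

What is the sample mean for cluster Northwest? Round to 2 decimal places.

131.27

Σ Nₕx̄ₕ = N·μ, so 316·x̄_Northwest = 526·118.49 − (150·111.45 + 60·68.77).
= 62325.74 − 20843.7 = 41482.04.
x̄_Northwest = 41482.04 / 316 = 131.2723... → 131.27.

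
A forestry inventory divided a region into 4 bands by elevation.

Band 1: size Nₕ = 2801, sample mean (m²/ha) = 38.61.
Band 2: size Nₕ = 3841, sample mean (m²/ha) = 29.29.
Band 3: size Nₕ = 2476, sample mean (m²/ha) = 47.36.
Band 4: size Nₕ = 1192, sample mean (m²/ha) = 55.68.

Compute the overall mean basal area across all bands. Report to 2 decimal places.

39.21

N = 10310; weights Wₕ = Nₕ/N = (0.2717, 0.3726, 0.2402, 0.1156).
x̄_st = Σ Wₕ·x̄ₕ = 0.2717·38.61 + 0.3726·29.29 + 0.2402·47.36 + 0.1156·55.68 ≈ 39.2127...
→ 39.21.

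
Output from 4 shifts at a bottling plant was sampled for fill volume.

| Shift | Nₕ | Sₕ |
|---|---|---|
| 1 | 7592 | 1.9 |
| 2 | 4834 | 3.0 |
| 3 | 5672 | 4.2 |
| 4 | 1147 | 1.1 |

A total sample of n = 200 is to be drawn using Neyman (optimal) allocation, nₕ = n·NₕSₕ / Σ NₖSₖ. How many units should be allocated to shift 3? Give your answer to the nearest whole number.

Σ NₕSₕ = 7592·1.9 + 4834·3.0 + 5672·4.2 + 1147·1.1 = 54010.9.
Share for 3: 23822.4/54010.9 = 0.44107.
n_3 = 200 × 0.44107 = 88.213... → 88.

88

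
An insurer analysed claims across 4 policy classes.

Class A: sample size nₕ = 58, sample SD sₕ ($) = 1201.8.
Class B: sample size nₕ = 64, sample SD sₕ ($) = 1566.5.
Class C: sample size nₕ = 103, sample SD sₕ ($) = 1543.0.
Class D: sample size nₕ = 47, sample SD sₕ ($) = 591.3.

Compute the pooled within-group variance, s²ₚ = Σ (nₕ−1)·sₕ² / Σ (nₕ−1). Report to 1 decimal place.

A: (58−1)·1201.8² = 57·1444323.24 = 82326424.68
B: (64−1)·1566.5² = 63·2453922.25 = 154597101.75
C: (103−1)·1543.0² = 102·2380849 = 242846598
D: (47−1)·591.3² = 46·349635.69 = 16083241.74
Numerator = 495853366.17; denominator = Σ(nₕ−1) = 268.
s²ₚ = 495853366.17/268 = 1850199.128... → 1850199.1.

1850199.1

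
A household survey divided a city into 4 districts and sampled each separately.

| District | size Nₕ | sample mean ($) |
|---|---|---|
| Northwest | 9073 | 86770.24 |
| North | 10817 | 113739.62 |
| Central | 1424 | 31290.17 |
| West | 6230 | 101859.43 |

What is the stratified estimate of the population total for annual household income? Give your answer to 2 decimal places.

2696729308.04

Population total = Σ Nₕ·x̄ₕ (each stratum's size times its mean).
9073·86770.24 + 10817·113739.62 + 1424·31290.17 + 6230·101859.43 = 787266387.52 + 1230321469.54 + 44557202.08 + 634584248.9 = 2696729308.04.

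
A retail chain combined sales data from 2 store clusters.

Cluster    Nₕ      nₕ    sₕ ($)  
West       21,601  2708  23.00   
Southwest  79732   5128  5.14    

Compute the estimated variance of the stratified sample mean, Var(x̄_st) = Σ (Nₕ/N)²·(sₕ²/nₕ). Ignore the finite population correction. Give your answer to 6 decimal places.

0.012066

N = 101333; Wₕ = Nₕ/N.
cluster West: (21601/101333)²·23.00²/2708 = 0.008876728
cluster Southwest: (79732/101333)²·5.14²/5128 = 0.003189640
Sum = 0.012066369 → 0.012066.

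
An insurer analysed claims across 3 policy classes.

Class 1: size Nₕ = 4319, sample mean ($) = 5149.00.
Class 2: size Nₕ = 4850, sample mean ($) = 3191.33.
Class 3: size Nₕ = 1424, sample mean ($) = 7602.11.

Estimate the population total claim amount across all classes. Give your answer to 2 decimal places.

48541886.14

1: 4319·5149.00 = 22238531
2: 4850·3191.33 = 15477950.5
3: 1424·7602.11 = 10825404.64
τ̂ = Σ Nₕx̄ₕ = 48541886.14.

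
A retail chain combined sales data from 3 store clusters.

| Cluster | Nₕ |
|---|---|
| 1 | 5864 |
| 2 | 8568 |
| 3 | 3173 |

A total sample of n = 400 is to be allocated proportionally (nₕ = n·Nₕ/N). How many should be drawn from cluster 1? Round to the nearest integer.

133

N = 5864 + 8568 + 3173 = 17605.
n_1 = 400·5864/17605 = 133.235... → 133.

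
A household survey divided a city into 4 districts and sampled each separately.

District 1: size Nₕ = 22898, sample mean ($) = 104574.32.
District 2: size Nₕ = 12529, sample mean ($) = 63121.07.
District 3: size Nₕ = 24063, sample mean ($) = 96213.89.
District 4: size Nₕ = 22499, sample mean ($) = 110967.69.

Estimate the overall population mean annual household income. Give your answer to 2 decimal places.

x̄_st = (Σ Nₕx̄ₕ) / (Σ Nₕ) = (22898·104574.32 + 12529·63121.07 + 24063·96213.89 + 22499·110967.69) / 81989
= 7997243557.77 / 81989 = 97540.4452... → 97540.45.

97540.45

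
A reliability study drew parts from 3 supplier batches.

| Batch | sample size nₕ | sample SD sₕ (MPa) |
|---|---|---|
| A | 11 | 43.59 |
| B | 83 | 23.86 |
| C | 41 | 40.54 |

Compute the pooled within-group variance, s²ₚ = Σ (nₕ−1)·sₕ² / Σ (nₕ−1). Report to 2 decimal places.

A: (11−1)·43.59² = 10·1900.0881 = 19000.881
B: (83−1)·23.86² = 82·569.2996 = 46682.5672
C: (41−1)·40.54² = 40·1643.4916 = 65739.664
Numerator = 131423.1122; denominator = Σ(nₕ−1) = 132.
s²ₚ = 131423.1122/132 = 995.6296... → 995.63.

995.63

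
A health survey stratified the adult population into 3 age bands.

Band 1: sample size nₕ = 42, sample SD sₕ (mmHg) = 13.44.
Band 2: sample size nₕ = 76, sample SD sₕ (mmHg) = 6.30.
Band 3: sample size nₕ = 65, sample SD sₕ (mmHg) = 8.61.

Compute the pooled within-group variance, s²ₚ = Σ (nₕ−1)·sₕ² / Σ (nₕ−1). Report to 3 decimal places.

1: (42−1)·13.44² = 41·180.6336 = 7405.9776
2: (76−1)·6.30² = 75·39.69 = 2976.75
3: (65−1)·8.61² = 64·74.1321 = 4744.4544
Numerator = 15127.182; denominator = Σ(nₕ−1) = 180.
s²ₚ = 15127.182/180 = 84.0399 → 84.040.

84.040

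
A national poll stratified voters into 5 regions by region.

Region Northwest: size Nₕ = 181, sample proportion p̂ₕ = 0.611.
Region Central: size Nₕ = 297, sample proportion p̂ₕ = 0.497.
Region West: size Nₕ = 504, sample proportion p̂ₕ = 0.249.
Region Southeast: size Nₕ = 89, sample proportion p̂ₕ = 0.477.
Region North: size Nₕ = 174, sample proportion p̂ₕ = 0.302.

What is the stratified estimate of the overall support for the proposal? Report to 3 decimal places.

N = 181 + 297 + 504 + 89 + 174 = 1245.
Overall proportion = Σ (Nₕ/N)·p̂ₕ.
Σ Nₕp̂ₕ = 110.591 + 147.609 + 125.496 + 42.453 + 52.548 = 478.697.
478.697 / 1245 = 0.38450... → 0.384.

0.384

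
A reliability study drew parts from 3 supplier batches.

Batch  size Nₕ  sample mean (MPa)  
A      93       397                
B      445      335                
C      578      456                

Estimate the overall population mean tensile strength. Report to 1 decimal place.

N = 93 + 445 + 578 = 1116.
The stratified mean weights each stratum mean by its population share Nₕ/N.
Σ Nₕx̄ₕ = 93·397 + 445·335 + 578·456 = 36921 + 149075 + 263568 = 449564.
Divide by N: 449564 / 1116 = 402.835... → 402.8.

402.8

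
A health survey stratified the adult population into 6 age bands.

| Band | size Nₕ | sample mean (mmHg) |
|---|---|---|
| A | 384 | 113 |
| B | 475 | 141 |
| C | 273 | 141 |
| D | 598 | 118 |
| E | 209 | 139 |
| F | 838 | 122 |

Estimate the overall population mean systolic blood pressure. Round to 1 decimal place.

N = 384 + 475 + 273 + 598 + 209 + 838 = 2777.
Overall mean = Σ (Nₕ/N)·x̄ₕ — weight by population share, not a simple average.
Σ Nₕx̄ₕ = 384·113 + 475·141 + 273·141 + 598·118 + 209·139 + 838·122 = 43392 + 66975 + 38493 + 70564 + 29051 + 102236 = 350711.
Divide by N: 350711 / 2777 = 126.291... → 126.3.

126.3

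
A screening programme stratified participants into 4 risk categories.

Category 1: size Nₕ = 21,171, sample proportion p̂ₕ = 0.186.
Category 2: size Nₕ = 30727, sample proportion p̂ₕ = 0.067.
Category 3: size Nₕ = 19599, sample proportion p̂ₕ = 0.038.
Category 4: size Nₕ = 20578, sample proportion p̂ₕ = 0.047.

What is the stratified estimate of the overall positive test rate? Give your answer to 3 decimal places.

N = 21171 + 30727 + 19599 + 20578 = 92075.
Overall proportion = Σ (Nₕ/N)·p̂ₕ.
Σ Nₕp̂ₕ = 3937.806 + 2058.709 + 744.762 + 967.166 = 7708.443.
7708.443 / 92075 = 0.08372... → 0.084.

0.084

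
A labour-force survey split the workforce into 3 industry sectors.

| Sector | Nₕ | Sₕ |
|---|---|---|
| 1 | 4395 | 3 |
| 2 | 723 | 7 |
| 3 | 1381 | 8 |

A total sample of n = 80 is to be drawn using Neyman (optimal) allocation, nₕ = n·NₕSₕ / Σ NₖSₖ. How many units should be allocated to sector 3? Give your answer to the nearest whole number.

30

Σ NₕSₕ = 4395·3 + 723·7 + 1381·8 = 29294.
Share for 3: 11048/29294 = 0.37714.
n_3 = 80 × 0.37714 = 30.171... → 30.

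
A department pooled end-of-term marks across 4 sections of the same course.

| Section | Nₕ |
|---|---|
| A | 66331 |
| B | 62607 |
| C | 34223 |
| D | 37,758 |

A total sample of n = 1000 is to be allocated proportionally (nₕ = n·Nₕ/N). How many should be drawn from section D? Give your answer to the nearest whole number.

188

N = 66331 + 62607 + 34223 + 37758 = 200919.
n_D = 1000·37758/200919 = 187.926... → 188.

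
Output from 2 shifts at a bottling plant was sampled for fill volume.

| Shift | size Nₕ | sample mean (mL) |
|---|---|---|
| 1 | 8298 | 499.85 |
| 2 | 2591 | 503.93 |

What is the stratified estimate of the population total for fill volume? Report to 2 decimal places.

1: 8298·499.85 = 4147755.3
2: 2591·503.93 = 1305682.63
τ̂ = Σ Nₕx̄ₕ = 5453437.93.

5453437.93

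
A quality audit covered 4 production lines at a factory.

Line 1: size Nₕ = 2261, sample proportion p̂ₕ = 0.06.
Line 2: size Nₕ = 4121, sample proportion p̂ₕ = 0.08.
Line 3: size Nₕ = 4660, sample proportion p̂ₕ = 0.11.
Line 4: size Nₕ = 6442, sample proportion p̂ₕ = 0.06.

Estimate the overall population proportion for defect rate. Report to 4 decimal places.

0.0780

N = 2261 + 4121 + 4660 + 6442 = 17484.
Overall proportion = Σ (Nₕ/N)·p̂ₕ.
Σ Nₕp̂ₕ = 135.66 + 329.68 + 512.6 + 386.52 = 1364.46.
1364.46 / 17484 = 0.078040... → 0.0780.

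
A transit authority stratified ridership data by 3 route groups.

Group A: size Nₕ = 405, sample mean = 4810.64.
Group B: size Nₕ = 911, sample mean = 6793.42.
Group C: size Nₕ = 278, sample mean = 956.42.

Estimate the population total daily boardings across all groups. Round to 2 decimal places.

8402999.58

Estimate total by summing Nₕ·x̄ₕ over strata.
405·4810.64 + 911·6793.42 + 278·956.42 = 1948309.2 + 6188805.62 + 265884.76 = 8402999.58.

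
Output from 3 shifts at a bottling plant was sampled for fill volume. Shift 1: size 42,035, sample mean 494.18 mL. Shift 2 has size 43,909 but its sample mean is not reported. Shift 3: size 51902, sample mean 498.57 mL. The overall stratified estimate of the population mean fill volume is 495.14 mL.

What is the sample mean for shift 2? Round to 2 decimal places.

N = 42035 + 43909 + 51902 = 137846.
Overall total = μ·N = 495.14·137846 = 68253068.44.
Subtract the known strata: 42035·494.18 + 51902·498.57 = 46649636.44.
Remaining total for shift 2: 68253068.44 − 46649636.44 = 21603432.
Divide by its size: 21603432 / 43909 = 492.0046... → 492.00.

492.00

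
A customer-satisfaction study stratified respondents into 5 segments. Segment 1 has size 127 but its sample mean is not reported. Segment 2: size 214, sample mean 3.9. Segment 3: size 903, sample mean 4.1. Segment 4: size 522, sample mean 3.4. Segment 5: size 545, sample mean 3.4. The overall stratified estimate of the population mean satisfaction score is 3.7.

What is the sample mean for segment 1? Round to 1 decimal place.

N = 127 + 214 + 903 + 522 + 545 = 2311.
Overall total = μ·N = 3.7·2311 = 8550.7.
Subtract the known strata: 214·3.9 + 903·4.1 + 522·3.4 + 545·3.4 = 8164.7.
Remaining total for segment 1: 8550.7 − 8164.7 = 386.
Divide by its size: 386 / 127 = 3.039... → 3.0.

3.0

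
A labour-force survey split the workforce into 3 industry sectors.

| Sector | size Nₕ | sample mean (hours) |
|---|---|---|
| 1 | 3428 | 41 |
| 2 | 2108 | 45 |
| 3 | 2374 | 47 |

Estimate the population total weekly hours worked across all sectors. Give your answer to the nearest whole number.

Estimate total by summing Nₕ·x̄ₕ over strata.
3428·41 + 2108·45 + 2374·47 = 140548 + 94860 + 111578 = 346986.

346986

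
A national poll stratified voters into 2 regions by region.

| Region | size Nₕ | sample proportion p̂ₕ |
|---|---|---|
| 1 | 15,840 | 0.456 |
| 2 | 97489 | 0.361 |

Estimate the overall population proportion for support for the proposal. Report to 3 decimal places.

N = 15840 + 97489 = 113329.
Overall proportion = Σ (Nₕ/N)·p̂ₕ.
Σ Nₕp̂ₕ = 7223.04 + 35193.529 = 42416.569.
42416.569 / 113329 = 0.37428... → 0.374.

0.374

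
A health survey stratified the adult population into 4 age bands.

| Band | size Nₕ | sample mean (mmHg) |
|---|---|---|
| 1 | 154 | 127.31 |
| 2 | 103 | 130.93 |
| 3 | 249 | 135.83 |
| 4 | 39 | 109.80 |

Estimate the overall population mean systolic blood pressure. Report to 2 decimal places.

130.63

N = 154 + 103 + 249 + 39 = 545.
Overall mean = Σ (Nₕ/N)·x̄ₕ — weight by population share, not a simple average.
Σ Nₕx̄ₕ = 154·127.31 + 103·130.93 + 249·135.83 + 39·109.80 = 19605.74 + 13485.79 + 33821.67 + 4282.2 = 71195.4.
Divide by N: 71195.4 / 545 = 130.6338... → 130.63.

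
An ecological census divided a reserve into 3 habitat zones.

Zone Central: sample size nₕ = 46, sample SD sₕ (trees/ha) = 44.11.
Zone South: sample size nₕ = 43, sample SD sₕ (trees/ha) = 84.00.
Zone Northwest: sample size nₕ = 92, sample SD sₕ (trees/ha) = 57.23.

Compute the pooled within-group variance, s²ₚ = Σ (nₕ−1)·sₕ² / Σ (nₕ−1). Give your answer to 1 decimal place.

3831.2

Central: (46−1)·44.11² = 45·1945.6921 = 87556.1445
South: (43−1)·84.00² = 42·7056 = 296352
Northwest: (92−1)·57.23² = 91·3275.2729 = 298049.8339
Numerator = 681957.9784; denominator = Σ(nₕ−1) = 178.
s²ₚ = 681957.9784/178 = 3831.225... → 3831.2.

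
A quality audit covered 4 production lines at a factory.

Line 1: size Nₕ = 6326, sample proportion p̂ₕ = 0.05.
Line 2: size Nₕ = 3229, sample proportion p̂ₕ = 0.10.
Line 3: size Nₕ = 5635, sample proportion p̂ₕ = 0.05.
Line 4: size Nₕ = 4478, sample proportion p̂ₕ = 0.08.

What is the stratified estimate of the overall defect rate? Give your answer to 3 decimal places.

0.065

Wₕ = Nₕ/N with N = 19668: 0.3216, 0.1642, 0.2865, 0.2277.
p̂_st = 0.3216·0.05 + 0.1642·0.10 + 0.2865·0.05 + 0.2277·0.08 ≈ 0.06504... → 0.065.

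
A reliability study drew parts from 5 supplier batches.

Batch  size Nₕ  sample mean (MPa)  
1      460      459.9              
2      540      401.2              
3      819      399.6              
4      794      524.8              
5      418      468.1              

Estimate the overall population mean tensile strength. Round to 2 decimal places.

N = 3031; weights Wₕ = Nₕ/N = (0.1518, 0.1782, 0.2702, 0.2620, 0.1379).
x̄_st = Σ Wₕ·x̄ₕ = 0.1518·459.9 + 0.1782·401.2 + 0.2702·399.6 + 0.2620·524.8 + 0.1379·468.1 ≈ 451.2806...
→ 451.28.

451.28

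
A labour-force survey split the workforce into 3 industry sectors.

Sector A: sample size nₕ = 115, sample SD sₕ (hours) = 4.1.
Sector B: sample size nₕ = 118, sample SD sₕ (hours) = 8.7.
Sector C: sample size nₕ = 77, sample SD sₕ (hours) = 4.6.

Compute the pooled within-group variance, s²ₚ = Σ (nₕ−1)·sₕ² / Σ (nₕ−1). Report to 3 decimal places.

40.326

Degrees of freedom: 114 + 117 + 76 = 307.
Σ(nₕ−1)sₕ² = 114·16.81 + 117·75.69 + 76·21.16 = 12380.23.
s²ₚ = 12380.23 / 307 = 40.32648... → 40.326.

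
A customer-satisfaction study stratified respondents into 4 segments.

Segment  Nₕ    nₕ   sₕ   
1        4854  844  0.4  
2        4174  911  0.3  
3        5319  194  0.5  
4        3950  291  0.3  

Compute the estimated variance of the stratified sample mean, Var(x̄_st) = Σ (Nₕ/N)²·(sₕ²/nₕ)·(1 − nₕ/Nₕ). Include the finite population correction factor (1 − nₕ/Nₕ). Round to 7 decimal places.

0.0001333

N = 18297. Term for each stratum: Wₕ²sₕ²/nₕ·(1−nₕ/Nₕ).
Var(x̄_st) = 0.0000110220 + 0.0000040191 + 0.0001049306 + 0.0000133521 = 0.0001333239 → 0.0001333.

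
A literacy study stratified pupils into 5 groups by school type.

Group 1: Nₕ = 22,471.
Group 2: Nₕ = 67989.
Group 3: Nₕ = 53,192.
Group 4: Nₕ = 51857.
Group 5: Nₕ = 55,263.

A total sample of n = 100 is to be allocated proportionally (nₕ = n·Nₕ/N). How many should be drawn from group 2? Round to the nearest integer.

N = 22471 + 67989 + 53192 + 51857 + 55263 = 250772.
n_2 = 100·67989/250772 = 27.112... → 27.

27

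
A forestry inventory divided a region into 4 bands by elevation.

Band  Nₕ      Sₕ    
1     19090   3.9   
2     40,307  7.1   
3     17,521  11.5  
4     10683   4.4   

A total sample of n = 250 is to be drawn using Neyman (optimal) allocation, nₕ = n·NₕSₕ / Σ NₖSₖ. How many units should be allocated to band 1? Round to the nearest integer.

31

Σ NₕSₕ = 19090·3.9 + 40307·7.1 + 17521·11.5 + 10683·4.4 = 609127.4.
Share for 1: 74451/609127.4 = 0.12223.
n_1 = 250 × 0.12223 = 30.556... → 31.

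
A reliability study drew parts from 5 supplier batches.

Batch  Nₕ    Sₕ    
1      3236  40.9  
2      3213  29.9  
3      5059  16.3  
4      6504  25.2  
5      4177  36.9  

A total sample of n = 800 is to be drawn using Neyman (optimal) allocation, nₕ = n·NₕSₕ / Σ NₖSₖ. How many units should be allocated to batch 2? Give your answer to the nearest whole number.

122

Σ NₕSₕ = 3236·40.9 + 3213·29.9 + 5059·16.3 + 6504·25.2 + 4177·36.9 = 628914.9.
Share for 2: 96068.7/628914.9 = 0.15275.
n_2 = 800 × 0.15275 = 122.202... → 122.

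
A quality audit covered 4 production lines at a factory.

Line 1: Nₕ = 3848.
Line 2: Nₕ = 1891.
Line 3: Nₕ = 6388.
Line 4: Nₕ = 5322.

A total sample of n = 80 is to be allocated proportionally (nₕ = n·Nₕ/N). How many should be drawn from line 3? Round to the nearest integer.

N = 3848 + 1891 + 6388 + 5322 = 17449.
n_3 = 80·6388/17449 = 29.288... → 29.

29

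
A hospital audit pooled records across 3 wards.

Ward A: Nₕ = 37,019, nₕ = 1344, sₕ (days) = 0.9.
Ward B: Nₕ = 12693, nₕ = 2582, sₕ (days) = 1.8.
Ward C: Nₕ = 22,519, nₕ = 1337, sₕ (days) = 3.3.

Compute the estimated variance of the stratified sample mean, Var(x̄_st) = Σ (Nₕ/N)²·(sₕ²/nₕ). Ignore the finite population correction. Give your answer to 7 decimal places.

N = 72231; Wₕ = Nₕ/N.
ward A: (37019/72231)²·0.9²/1344 = 0.0001583025
ward B: (12693/72231)²·1.8²/2582 = 0.0000387499
ward C: (22519/72231)²·3.3²/1337 = 0.0007916759
Sum = 0.0009887283 → 0.0009887.

0.0009887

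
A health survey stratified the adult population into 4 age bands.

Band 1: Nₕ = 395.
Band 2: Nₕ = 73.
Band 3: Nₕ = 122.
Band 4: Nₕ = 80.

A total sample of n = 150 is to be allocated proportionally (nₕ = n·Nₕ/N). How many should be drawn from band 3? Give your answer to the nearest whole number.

N = 395 + 73 + 122 + 80 = 670.
n_3 = 150·122/670 = 27.313... → 27.

27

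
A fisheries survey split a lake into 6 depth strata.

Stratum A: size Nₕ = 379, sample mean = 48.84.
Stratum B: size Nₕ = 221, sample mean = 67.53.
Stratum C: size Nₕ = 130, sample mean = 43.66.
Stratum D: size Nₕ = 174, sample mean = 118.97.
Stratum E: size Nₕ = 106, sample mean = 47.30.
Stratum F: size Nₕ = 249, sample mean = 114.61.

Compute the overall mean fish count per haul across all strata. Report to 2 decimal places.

74.16

x̄_st = (Σ Nₕx̄ₕ) / (Σ Nₕ) = (379·48.84 + 221·67.53 + 130·43.66 + 174·118.97 + 106·47.30 + 249·114.61) / 1259
= 93362.76 / 1259 = 74.1563... → 74.16.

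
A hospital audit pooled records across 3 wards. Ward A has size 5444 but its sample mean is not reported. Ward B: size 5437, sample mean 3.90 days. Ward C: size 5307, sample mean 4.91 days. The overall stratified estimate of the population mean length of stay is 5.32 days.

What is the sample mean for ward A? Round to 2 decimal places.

Σ Nₕx̄ₕ = N·μ, so 5444·x̄_A = 16188·5.32 − (5437·3.90 + 5307·4.91).
= 86120.16 − 47261.67 = 38858.49.
x̄_A = 38858.49 / 5444 = 7.1379... → 7.14.

7.14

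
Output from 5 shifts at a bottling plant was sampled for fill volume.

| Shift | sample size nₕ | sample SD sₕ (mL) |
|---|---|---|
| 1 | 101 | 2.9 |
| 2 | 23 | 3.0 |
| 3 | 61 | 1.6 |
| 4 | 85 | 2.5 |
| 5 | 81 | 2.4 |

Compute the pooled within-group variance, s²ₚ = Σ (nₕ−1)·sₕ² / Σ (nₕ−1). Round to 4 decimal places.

6.2960

Degrees of freedom: 100 + 22 + 60 + 84 + 80 = 346.
Σ(nₕ−1)sₕ² = 100·8.41 + 22·9 + 60·2.56 + 84·6.25 + 80·5.76 = 2178.4.
s²ₚ = 2178.4 / 346 = 6.295954... → 6.2960.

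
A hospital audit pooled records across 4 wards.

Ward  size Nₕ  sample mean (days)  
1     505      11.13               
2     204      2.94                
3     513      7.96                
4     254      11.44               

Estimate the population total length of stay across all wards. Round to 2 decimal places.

13209.65

Population total = Σ Nₕ·x̄ₕ (each stratum's size times its mean).
505·11.13 + 204·2.94 + 513·7.96 + 254·11.44 = 5620.65 + 599.76 + 4083.48 + 2905.76 = 13209.65.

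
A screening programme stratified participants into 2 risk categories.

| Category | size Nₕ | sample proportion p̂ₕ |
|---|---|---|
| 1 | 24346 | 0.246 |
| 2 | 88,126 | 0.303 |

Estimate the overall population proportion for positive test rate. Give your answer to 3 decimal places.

0.291

Wₕ = Nₕ/N with N = 112472: 0.2165, 0.7835.
p̂_st = 0.2165·0.246 + 0.7835·0.303 ≈ 0.29066... → 0.291.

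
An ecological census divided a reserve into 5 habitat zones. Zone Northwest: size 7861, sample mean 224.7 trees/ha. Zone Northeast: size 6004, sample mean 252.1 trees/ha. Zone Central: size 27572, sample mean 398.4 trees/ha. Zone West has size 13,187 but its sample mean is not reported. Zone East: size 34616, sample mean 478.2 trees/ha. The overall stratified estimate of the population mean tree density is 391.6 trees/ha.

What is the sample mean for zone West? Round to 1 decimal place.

313.1

N = 7861 + 6004 + 27572 + 13187 + 34616 = 89240.
Overall total = μ·N = 391.6·89240 = 34946384.
Subtract the known strata: 7861·224.7 + 6004·252.1 + 27572·398.4 + 34616·478.2 = 30818031.1.
Remaining total for zone West: 34946384 − 30818031.1 = 4128352.9.
Divide by its size: 4128352.9 / 13187 = 313.062... → 313.1.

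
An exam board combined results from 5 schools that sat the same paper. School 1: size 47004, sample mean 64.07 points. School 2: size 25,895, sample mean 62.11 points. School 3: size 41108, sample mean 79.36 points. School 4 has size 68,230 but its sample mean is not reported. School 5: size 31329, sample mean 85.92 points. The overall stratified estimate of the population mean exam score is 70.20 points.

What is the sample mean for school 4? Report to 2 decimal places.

64.76

N = 47004 + 25895 + 41108 + 68230 + 31329 = 213566.
Overall total = μ·N = 70.20·213566 = 14992333.2.
Subtract the known strata: 47004·64.07 + 25895·62.11 + 41108·79.36 + 31329·85.92 = 10574003.29.
Remaining total for school 4: 14992333.2 − 10574003.29 = 4418329.91.
Divide by its size: 4418329.91 / 68230 = 64.7564... → 64.76.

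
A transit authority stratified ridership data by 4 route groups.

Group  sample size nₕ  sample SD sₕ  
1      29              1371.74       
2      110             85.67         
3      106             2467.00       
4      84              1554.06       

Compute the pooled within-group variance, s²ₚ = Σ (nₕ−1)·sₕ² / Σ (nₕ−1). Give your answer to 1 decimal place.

1: (29−1)·1371.74² = 28·1881670.6276 = 52686777.5728
2: (110−1)·85.67² = 109·7339.3489 = 799989.0301
3: (106−1)·2467.00² = 105·6086089 = 639039345
4: (84−1)·1554.06² = 83·2415102.4836 = 200453506.1388
Numerator = 892979617.7417; denominator = Σ(nₕ−1) = 325.
s²ₚ = 892979617.7417/325 = 2747629.593... → 2747629.6.

2747629.6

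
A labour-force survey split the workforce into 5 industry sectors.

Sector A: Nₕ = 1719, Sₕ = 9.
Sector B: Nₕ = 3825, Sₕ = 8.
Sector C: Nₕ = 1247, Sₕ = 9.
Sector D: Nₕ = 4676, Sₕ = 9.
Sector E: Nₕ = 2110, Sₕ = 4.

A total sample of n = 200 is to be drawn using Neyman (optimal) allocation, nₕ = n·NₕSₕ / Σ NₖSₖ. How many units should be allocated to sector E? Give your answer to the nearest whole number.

Σ NₕSₕ = 1719·9 + 3825·8 + 1247·9 + 4676·9 + 2110·4 = 107818.
Share for E: 8440/107818 = 0.07828.
n_E = 200 × 0.07828 = 15.656... → 16.

16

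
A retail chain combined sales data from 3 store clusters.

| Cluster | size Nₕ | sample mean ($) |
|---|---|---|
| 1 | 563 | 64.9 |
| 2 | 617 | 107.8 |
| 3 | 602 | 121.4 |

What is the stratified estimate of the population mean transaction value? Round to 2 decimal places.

N = 563 + 617 + 602 = 1782.
The stratified mean weights each stratum mean by its population share Nₕ/N.
Σ Nₕx̄ₕ = 563·64.9 + 617·107.8 + 602·121.4 = 36538.7 + 66512.6 + 73082.8 = 176134.1.
Divide by N: 176134.1 / 1782 = 98.8407... → 98.84.

98.84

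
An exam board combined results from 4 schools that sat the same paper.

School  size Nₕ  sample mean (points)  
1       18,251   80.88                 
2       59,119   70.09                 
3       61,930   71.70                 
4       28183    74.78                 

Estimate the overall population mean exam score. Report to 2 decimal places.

N = 18251 + 59119 + 61930 + 28183 = 167483.
The stratified mean weights each stratum mean by its population share Nₕ/N.
Σ Nₕx̄ₕ = 18251·80.88 + 59119·70.09 + 61930·71.70 + 28183·74.78 = 1476140.88 + 4143650.71 + 4440381 + 2107524.74 = 12167697.33.
Divide by N: 12167697.33 / 167483 = 72.6503... → 72.65.

72.65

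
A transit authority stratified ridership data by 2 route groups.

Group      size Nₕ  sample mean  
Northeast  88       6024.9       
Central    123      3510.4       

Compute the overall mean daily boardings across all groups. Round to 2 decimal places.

N = 211; weights Wₕ = Nₕ/N = (0.4171, 0.5829).
x̄_st = Σ Wₕ·x̄ₕ = 0.4171·6024.9 + 0.5829·3510.4 ≈ 4559.1014...
→ 4559.10.

4559.10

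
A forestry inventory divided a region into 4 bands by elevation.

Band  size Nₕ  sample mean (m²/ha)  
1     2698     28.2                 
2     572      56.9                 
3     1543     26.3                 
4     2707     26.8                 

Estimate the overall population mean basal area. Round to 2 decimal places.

x̄_st = (Σ Nₕx̄ₕ) / (Σ Nₕ) = (2698·28.2 + 572·56.9 + 1543·26.3 + 2707·26.8) / 7520
= 221758.9 / 7520 = 29.4892... → 29.49.

29.49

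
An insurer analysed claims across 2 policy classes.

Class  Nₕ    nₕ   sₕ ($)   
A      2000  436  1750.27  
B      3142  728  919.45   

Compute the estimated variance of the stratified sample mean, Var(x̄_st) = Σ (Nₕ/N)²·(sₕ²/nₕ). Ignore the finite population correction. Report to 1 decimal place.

1496.6

N = 5142; Wₕ = Nₕ/N.
class A: (2000/5142)²·1750.27²/436 = 1062.9662
class B: (3142/5142)²·919.45²/728 = 433.5838
Sum = 1496.5500 → 1496.6.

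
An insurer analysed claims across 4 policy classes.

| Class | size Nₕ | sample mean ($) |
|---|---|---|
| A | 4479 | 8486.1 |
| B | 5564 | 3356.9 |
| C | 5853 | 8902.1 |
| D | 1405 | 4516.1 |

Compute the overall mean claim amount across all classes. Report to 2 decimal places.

6654.88

N = 4479 + 5564 + 5853 + 1405 = 17301.
Overall mean = Σ (Nₕ/N)·x̄ₕ — weight by population share, not a simple average.
Σ Nₕx̄ₕ = 4479·8486.1 + 5564·3356.9 + 5853·8902.1 + 1405·4516.1 = 38009241.9 + 18677791.6 + 52103991.3 + 6345120.5 = 115136145.3.
Divide by N: 115136145.3 / 17301 = 6654.8838... → 6654.88.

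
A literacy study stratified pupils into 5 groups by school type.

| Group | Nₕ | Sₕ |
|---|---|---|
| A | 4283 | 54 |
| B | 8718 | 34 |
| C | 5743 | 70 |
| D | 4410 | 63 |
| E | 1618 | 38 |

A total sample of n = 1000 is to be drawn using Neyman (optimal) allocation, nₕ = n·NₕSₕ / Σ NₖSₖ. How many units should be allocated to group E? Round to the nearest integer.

48

Σ NₕSₕ = 4283·54 + 8718·34 + 5743·70 + 4410·63 + 1618·38 = 1269018.
Share for E: 61484/1269018 = 0.04845.
n_E = 1000 × 0.04845 = 48.450... → 48.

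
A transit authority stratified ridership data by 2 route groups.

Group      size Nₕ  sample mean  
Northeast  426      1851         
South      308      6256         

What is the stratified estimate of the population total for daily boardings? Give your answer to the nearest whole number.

2715374

Population total = Σ Nₕ·x̄ₕ (each stratum's size times its mean).
426·1851 + 308·6256 = 788526 + 1926848 = 2715374.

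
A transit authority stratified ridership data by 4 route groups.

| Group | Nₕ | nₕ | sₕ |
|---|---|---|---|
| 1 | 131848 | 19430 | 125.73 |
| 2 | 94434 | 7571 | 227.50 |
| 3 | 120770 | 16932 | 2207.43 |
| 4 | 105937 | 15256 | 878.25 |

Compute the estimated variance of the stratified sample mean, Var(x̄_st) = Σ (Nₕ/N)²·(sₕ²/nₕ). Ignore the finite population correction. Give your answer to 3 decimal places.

23.587

N = 452989; Wₕ = Nₕ/N.
group 1: (131848/452989)²·125.73²/19430 = 0.068925
group 2: (94434/452989)²·227.50²/7571 = 0.297092
group 3: (120770/452989)²·2207.43²/16932 = 20.455422
group 4: (105937/452989)²·878.25²/15256 = 2.765131
Sum = 23.586570 → 23.587.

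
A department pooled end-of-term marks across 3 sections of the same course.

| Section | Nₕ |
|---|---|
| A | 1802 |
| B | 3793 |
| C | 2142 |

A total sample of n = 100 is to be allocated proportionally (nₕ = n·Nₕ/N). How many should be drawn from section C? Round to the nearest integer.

N = 1802 + 3793 + 2142 = 7737.
n_C = 100·2142/7737 = 27.685... → 28.

28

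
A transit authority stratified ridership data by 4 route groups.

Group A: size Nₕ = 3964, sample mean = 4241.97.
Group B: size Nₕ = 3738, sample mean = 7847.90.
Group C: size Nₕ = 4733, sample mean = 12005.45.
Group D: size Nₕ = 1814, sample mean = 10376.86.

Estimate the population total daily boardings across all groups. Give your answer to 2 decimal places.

A: 3964·4241.97 = 16815169.08
B: 3738·7847.90 = 29335450.2
C: 4733·12005.45 = 56821794.85
D: 1814·10376.86 = 18823624.04
τ̂ = Σ Nₕx̄ₕ = 121796038.17.

121796038.17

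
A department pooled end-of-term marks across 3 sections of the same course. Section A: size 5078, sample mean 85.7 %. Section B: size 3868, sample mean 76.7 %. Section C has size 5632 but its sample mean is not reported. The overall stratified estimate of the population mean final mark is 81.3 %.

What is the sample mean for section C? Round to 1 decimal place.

Σ Nₕx̄ₕ = N·μ, so 5632·x̄_C = 14578·81.3 − (5078·85.7 + 3868·76.7).
= 1185191.4 − 731860.2 = 453331.2.
x̄_C = 453331.2 / 5632 = 80.492... → 80.5.

80.5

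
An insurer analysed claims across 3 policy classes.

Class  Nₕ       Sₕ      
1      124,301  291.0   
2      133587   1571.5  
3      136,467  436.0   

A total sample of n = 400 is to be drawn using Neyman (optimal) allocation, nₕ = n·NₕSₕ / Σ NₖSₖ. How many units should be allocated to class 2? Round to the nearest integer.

275

Σ NₕSₕ = 124301·291.0 + 133587·1571.5 + 136467·436.0 = 305603173.5.
Share for 2: 209931970.5/305603173.5 = 0.68694.
n_2 = 400 × 0.68694 = 274.777... → 275.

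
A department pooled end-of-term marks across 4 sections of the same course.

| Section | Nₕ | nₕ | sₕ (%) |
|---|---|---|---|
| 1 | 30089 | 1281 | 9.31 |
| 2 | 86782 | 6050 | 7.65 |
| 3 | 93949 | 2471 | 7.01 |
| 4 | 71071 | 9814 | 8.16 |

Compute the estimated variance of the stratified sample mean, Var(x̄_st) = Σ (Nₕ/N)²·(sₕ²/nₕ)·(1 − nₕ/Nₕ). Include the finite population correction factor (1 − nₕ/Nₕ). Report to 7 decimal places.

N = 281891; Wₕ = Nₕ/N.
section 1: (30089/281891)²·9.31²/1281·(1 − 1281/30089) = 0.0007380889
section 2: (86782/281891)²·7.65²/6050·(1 − 6050/86782) = 0.0008528653
section 3: (93949/281891)²·7.01²/2471·(1 − 2471/93949) = 0.0021508479
section 4: (71071/281891)²·8.16²/9814·(1 − 9814/71071) = 0.0003717235
Sum = 0.0041135255 → 0.0041135.

0.0041135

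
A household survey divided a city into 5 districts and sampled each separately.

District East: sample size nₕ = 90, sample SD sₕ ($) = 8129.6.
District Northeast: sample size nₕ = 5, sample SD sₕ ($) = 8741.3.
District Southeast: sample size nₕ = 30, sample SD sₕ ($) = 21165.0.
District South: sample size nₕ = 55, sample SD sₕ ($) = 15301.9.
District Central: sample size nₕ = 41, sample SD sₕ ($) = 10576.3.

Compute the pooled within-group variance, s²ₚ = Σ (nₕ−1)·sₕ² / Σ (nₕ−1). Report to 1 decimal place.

168040605.1

East: (90−1)·8129.6² = 89·66090396.16 = 5882045258.24
Northeast: (5−1)·8741.3² = 4·76410325.69 = 305641302.76
Southeast: (30−1)·21165.0² = 29·447957225 = 12990759525
South: (55−1)·15301.9² = 54·234148143.61 = 12643999754.94
Central: (41−1)·10576.3² = 40·111858121.69 = 4474324867.6
Numerator = 36296770708.54; denominator = Σ(nₕ−1) = 216.
s²ₚ = 36296770708.54/216 = 168040605.132... → 168040605.1.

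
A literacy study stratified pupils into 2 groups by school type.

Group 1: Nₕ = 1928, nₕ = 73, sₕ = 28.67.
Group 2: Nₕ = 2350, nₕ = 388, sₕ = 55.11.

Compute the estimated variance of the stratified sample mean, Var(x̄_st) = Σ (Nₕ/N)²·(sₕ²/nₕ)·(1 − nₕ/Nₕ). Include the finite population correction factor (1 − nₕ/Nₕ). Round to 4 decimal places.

N = 4278; Wₕ = Nₕ/N.
group 1: (1928/4278)²·28.67²/73·(1 − 73/1928) = 2.2004014
group 2: (2350/4278)²·55.11²/388·(1 − 388/2350) = 1.9720340
Sum = 4.1724354 → 4.1724.

4.1724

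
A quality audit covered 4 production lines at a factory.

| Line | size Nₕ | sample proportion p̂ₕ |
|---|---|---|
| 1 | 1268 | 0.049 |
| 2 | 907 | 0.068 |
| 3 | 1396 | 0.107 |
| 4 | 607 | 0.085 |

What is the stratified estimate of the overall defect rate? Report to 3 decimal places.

N = 1268 + 907 + 1396 + 607 = 4178.
Overall proportion = Σ (Nₕ/N)·p̂ₕ.
Σ Nₕp̂ₕ = 62.132 + 61.676 + 149.372 + 51.595 = 324.775.
324.775 / 4178 = 0.07773... → 0.078.

0.078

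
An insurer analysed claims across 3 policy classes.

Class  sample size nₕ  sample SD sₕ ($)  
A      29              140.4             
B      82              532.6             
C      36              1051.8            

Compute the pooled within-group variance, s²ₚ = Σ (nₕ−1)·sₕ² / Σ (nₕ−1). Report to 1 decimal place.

432281.5

A: (29−1)·140.4² = 28·19712.16 = 551940.48
B: (82−1)·532.6² = 81·283662.76 = 22976683.56
C: (36−1)·1051.8² = 35·1106283.24 = 38719913.4
Numerator = 62248537.44; denominator = Σ(nₕ−1) = 144.
s²ₚ = 62248537.44/144 = 432281.51 → 432281.5.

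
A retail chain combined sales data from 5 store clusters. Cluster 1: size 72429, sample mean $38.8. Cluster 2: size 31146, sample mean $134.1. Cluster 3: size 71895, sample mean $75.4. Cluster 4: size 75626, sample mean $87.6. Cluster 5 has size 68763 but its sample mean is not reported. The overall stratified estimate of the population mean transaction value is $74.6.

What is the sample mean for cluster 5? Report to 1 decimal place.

Σ Nₕx̄ₕ = N·μ, so 68763·x̄_5 = 319859·74.6 − (72429·38.8 + 31146·134.1 + 71895·75.4 + 75626·87.6).
= 23861481.4 − 19032644.4 = 4828837.
x̄_5 = 4828837 / 68763 = 70.224... → 70.2.

70.2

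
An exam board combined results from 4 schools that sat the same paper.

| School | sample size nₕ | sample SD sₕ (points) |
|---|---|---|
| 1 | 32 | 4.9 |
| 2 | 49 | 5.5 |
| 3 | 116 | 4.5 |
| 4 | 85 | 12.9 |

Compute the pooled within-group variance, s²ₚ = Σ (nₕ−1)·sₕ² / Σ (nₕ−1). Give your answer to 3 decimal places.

1: (32−1)·4.9² = 31·24.01 = 744.31
2: (49−1)·5.5² = 48·30.25 = 1452
3: (116−1)·4.5² = 115·20.25 = 2328.75
4: (85−1)·12.9² = 84·166.41 = 13978.44
Numerator = 18503.5; denominator = Σ(nₕ−1) = 278.
s²ₚ = 18503.5/278 = 66.55935... → 66.559.

66.559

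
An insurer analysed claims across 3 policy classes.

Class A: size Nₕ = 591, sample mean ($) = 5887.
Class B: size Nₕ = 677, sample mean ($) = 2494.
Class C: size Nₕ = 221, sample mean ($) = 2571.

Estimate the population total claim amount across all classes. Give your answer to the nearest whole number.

Estimate total by summing Nₕ·x̄ₕ over strata.
591·5887 + 677·2494 + 221·2571 = 3479217 + 1688438 + 568191 = 5735846.

5735846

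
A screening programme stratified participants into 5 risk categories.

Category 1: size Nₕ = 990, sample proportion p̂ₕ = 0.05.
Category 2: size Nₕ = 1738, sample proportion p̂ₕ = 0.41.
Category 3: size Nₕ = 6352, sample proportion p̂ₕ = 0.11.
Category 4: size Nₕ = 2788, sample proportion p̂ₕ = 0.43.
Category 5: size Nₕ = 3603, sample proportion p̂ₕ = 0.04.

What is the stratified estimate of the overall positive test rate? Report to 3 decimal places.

N = 990 + 1738 + 6352 + 2788 + 3603 = 15471.
Overall proportion = Σ (Nₕ/N)·p̂ₕ.
Σ Nₕp̂ₕ = 49.5 + 712.58 + 698.72 + 1198.84 + 144.12 = 2803.76.
2803.76 / 15471 = 0.18123... → 0.181.

0.181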